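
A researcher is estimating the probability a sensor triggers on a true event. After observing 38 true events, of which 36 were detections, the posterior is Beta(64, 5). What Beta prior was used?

Beta(28, 3)

Under Beta–binomial conjugacy the posterior parameters are (a+s, b+f).
So a = 64 − 36 = 28 and b = 5 − 2 = 3.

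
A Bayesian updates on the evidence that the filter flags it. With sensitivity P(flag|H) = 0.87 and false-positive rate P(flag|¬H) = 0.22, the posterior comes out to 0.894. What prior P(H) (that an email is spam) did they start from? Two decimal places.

Bayes' rule in odds form gives O(H|E) = O(H)·[P(E|H)/P(E|¬H)], hence O(H) = O(H|E)/LR.
Posterior odds = 0.894/(1−0.894) = 8.4340. LR = 0.87/0.22 = 3.9545.
Prior odds = 8.4340/3.9545 = 2.1328, so P(H) = 2.1328/(1+2.1328) ≈ 0.68.

P(H) = 0.68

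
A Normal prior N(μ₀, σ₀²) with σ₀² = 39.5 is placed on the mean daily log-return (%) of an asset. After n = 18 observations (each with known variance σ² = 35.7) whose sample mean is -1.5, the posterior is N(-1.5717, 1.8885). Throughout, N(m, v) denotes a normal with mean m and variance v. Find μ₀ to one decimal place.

The posterior mean is a precision-weighted average: μ_n = (τ₀μ₀ + τ_data·x̄)/(τ₀+τ_data), with τ₀=1/σ₀² and τ_data=n/σ².
Here τ₀ = 1/39.5 = 0.025316 and τ_data = 18/35.7 = 0.504202, so τ_n = 0.529518.
Rearranging for μ₀: μ₀ = (μ_n·τ_n − τ_data·x̄)/τ₀ = (-1.5717·0.529518 − 0.504202·-1.5) / 0.025316 = -0.075940/0.025316 ≈ -3.0.

μ₀ = -3.0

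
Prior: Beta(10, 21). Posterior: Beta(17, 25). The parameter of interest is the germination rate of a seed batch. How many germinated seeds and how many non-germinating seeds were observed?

7 germinated seeds and 4 non-germinating seeds

Under Beta–binomial conjugacy the posterior parameters are (α+s, β+f).
So s = 17 − 10 = 7 and f = 25 − 21 = 4.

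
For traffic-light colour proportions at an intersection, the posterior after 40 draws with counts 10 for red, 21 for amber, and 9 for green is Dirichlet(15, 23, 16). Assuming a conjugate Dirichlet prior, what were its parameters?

Dirichlet(5, 2, 7)

For a Dirichlet(α) prior with multinomial counts c, the posterior is Dirichlet(α + c) componentwise.
Subtract each count from the matching posterior parameter: 15−10=5, 23−21=2, 16−9=7.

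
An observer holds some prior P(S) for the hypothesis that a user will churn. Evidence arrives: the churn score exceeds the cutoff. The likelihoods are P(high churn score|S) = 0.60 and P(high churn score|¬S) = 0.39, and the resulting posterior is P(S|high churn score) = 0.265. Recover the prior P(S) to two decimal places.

P(S) = 0.19

In odds form, posterior odds = prior odds × likelihood ratio, so prior odds = posterior odds ÷ LR.
Posterior odds = 0.265/(1−0.265) = 0.3605. LR = 0.60/0.39 = 1.5385.
Prior odds = 0.3605/1.5385 = 0.2343, so P(S) = 0.2343/(1+0.2343) ≈ 0.19.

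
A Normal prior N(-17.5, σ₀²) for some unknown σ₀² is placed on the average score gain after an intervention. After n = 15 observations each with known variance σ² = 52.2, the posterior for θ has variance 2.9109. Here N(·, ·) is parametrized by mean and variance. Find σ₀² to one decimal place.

For the Normal–Normal model with known σ², precisions add: τ_n = τ₀ + n/σ².
So 1/σ₀² = 1/2.9109 − 15/52.2 = 0.343536 − 0.287356 = 0.056180.
Hence σ₀² = 1/0.056180 ≈ 17.8.

σ₀² = 17.8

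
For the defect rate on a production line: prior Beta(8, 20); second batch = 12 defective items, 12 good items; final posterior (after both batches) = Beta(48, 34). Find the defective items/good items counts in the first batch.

28 defective items and 2 good items

Because Beta–binomial updating is additive in the counts, the combined data contributed (α_post−α_prior, β_post−β_prior) successes and failures.
Total across both batches: 48−8=40 defective items, 34−20=14 good items.
Subtract the second batch: 40−12=28 defective items and 14−12=2 good items.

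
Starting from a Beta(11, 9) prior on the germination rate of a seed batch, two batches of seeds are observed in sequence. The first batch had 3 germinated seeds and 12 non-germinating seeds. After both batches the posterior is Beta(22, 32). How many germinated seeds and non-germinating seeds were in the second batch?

8 germinated seeds and 11 non-germinating seeds

Sequential conjugate updates are equivalent to a single update on the pooled data, so total successes = posterior α − prior α and total failures = posterior β − prior β.
Total across both batches: 22−11=11 germinated seeds, 32−9=23 non-germinating seeds.
Subtract the first batch: 11−3=8 germinated seeds and 23−12=11 non-germinating seeds.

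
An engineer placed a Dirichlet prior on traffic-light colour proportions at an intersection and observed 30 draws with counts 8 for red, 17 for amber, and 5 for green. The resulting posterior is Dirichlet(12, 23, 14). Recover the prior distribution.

Dirichlet(4, 6, 9)

For a Dirichlet(α) prior with multinomial counts c, the posterior is Dirichlet(α + c) componentwise.
Subtract each count from the matching posterior parameter: 12−8=4, 23−17=6, 14−5=9.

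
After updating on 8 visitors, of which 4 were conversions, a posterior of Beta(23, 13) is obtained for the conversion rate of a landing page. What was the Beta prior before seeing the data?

A Beta(α, β) prior with s successes and f failures in binomial data gives a Beta(α+s, β+f) posterior.
Subtract the data counts: 23−4=19, 13−4=9.

Beta(19, 9)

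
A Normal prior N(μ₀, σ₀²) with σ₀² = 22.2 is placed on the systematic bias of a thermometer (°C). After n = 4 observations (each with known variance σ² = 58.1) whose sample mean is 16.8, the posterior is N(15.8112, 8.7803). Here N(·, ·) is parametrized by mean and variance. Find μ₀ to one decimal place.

With known observation variance, the Normal–Normal posterior has precision τ_n = τ₀ + n/σ² and mean μ_n = (τ₀μ₀ + (n/σ²)x̄)/τ_n.
Here τ₀ = 1/22.2 = 0.045045 and τ_data = 4/58.1 = 0.068847, so τ_n = 0.113892.
Rearranging for μ₀: μ₀ = (μ_n·τ_n − τ_data·x̄)/τ₀ = (15.8112·0.113892 − 0.068847·16.8) / 0.045045 = 0.644140/0.045045 ≈ 14.3.

μ₀ = 14.3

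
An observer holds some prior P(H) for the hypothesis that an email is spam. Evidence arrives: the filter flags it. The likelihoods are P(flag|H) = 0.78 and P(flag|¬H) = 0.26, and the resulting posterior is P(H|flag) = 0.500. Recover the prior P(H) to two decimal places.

Bayes' rule in odds form gives O(H|E) = O(H)·[P(E|H)/P(E|¬H)], hence O(H) = O(H|E)/LR.
Posterior odds = 0.500/(1−0.500) = 1.0000. LR = 0.78/0.26 = 3.0000.
Prior odds = 1.0000/3.0000 = 0.3333, so P(H) = 0.3333/(1+0.3333) ≈ 0.25.

P(H) = 0.25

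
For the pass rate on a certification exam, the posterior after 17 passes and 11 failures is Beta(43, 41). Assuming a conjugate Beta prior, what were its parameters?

Beta(26, 30)

Under Beta–binomial conjugacy the posterior parameters are (α+s, β+f).
Subtract the data counts: 43−17=26, 41−11=30.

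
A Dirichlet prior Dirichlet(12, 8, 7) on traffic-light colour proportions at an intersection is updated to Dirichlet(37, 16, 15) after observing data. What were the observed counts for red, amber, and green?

counts (25, 8, 8)

For a Dirichlet(α) prior with multinomial counts c, the posterior is Dirichlet(α + c) componentwise.
Counts are posterior − prior componentwise: 37−12=25, 16−8=8, 15−7=8.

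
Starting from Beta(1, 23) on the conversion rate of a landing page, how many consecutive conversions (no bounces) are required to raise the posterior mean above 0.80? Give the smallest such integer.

k = 92

After k conversions and 0 bounces the posterior is Beta(1+k, 23), with mean (1+k)/(1+23+k).
Set (1+k)/(24+k) > 0.80 and solve: k > (0.80·24 − 1)/(1 − 0.80) = 91.000.
The smallest integer exceeding 91.000 is 92, and checking k=92: (93)/(116) = 0.8017 > 0.80.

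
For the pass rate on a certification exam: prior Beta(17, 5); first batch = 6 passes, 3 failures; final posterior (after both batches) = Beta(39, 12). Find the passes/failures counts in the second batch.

Because Beta–binomial updating is additive in the counts, the combined data contributed (α_post−α_prior, β_post−β_prior) successes and failures.
Total across both batches: 39−17=22 passes, 12−5=7 failures.
Subtract the first batch: 22−6=16 passes and 7−3=4 failures.

16 passes and 4 failures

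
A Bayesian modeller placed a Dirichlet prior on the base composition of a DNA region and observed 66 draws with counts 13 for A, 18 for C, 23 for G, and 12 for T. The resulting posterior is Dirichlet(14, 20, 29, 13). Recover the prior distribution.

For a Dirichlet(α) prior with multinomial counts c, the posterior is Dirichlet(α + c) componentwise.
Subtract each count from the matching posterior parameter: 14−13=1, 20−18=2, 29−23=6, 13−12=1.

Dirichlet(1, 2, 6, 1)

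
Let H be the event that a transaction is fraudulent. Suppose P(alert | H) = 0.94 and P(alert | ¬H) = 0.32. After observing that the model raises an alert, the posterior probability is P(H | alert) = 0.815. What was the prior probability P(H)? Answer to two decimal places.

P(H) = 0.60

In odds form, posterior odds = prior odds × likelihood ratio, so prior odds = posterior odds ÷ LR.
Posterior odds = 0.815/(1−0.815) = 4.4054. LR = 0.94/0.32 = 2.9375.
Prior odds = 4.4054/2.9375 = 1.4997, so P(H) = 1.4997/(1+1.4997) ≈ 0.60.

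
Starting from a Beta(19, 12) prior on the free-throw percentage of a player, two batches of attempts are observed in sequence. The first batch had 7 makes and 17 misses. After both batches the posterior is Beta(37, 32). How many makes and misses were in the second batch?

Sequential conjugate updates are equivalent to a single update on the pooled data, so total successes = posterior α − prior α and total failures = posterior β − prior β.
Total across both batches: 37−19=18 makes, 32−12=20 misses.
Subtract the first batch: 18−7=11 makes and 20−17=3 misses.

11 makes and 3 misses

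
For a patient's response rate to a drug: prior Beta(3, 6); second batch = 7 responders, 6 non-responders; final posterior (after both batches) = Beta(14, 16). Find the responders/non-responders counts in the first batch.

Because Beta–binomial updating is additive in the counts, the combined data contributed (α_post−α_prior, β_post−β_prior) successes and failures.
Total across both batches: 14−3=11 responders, 16−6=10 non-responders.
Subtract the second batch: 11−7=4 responders and 10−6=4 non-responders.

4 responders and 4 non-responders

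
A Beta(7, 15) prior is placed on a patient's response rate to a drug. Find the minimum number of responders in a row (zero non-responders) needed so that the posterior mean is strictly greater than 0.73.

After k responders and 0 non-responders the posterior is Beta(7+k, 15), with mean (7+k)/(7+15+k).
Set (7+k)/(22+k) > 0.73 and solve: k > (0.73·22 − 7)/(1 − 0.73) = 33.556.
The smallest integer exceeding 33.556 is 34.

k = 34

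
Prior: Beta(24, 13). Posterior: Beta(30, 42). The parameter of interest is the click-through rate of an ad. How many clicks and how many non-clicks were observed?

A Beta(α, β) prior with s successes and f failures in binomial data gives a Beta(α+s, β+f) posterior.
Match parameters: s=30−24=6, f=42−13=29.

6 clicks and 29 non-clicks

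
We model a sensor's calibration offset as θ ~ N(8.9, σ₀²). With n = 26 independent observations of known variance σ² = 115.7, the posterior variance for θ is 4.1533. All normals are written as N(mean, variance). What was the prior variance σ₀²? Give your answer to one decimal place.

For the Normal–Normal model with known σ², precisions add: τ_n = τ₀ + n/σ².
So 1/σ₀² = 1/4.1533 − 26/115.7 = 0.240772 − 0.224719 = 0.016053.
Hence σ₀² = 1/0.016053 ≈ 62.3.

σ₀² = 62.3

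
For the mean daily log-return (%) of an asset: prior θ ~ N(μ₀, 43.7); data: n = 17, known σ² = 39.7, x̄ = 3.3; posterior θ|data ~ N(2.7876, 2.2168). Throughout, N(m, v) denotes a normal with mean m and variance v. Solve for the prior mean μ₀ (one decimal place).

With known observation variance, the Normal–Normal posterior has precision τ_n = τ₀ + n/σ² and mean μ_n = (τ₀μ₀ + (n/σ²)x̄)/τ_n.
Here τ₀ = 1/43.7 = 0.022883 and τ_data = 17/39.7 = 0.428212, so τ_n = 0.451095.
Rearranging for μ₀: μ₀ = (μ_n·τ_n − τ_data·x̄)/τ₀ = (2.7876·0.451095 − 0.428212·3.3) / 0.022883 = -0.155627/0.022883 ≈ -6.8.

μ₀ = -6.8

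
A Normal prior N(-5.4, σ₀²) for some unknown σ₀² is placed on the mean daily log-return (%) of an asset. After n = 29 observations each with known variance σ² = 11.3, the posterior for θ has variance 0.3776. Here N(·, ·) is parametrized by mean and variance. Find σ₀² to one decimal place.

σ₀² = 12.2

Posterior precision equals prior precision plus data precision: 1/σ_n² = 1/σ₀² + n/σ².
So 1/σ₀² = 1/0.3776 − 29/11.3 = 2.648305 − 2.566372 = 0.081933.
Hence σ₀² = 1/0.081933 ≈ 12.2.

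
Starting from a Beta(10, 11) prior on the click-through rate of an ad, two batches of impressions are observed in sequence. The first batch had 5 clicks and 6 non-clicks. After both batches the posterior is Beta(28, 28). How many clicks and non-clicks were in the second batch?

Sequential conjugate updates are equivalent to a single update on the pooled data, so total successes = posterior α − prior α and total failures = posterior β − prior β.
Total across both batches: 28−10=18 clicks, 28−11=17 non-clicks.
Subtract the first batch: 18−5=13 clicks and 17−6=11 non-clicks.

13 clicks and 11 non-clicks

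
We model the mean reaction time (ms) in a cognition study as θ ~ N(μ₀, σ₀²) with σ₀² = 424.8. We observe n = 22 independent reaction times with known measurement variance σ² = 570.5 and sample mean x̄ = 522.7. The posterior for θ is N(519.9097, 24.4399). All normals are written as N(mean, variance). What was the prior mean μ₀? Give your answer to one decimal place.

μ₀ = 474.2

The posterior mean is a precision-weighted average: μ_n = (τ₀μ₀ + τ_data·x̄)/(τ₀+τ_data), with τ₀=1/σ₀² and τ_data=n/σ².
Here τ₀ = 1/424.8 = 0.002354 and τ_data = 22/570.5 = 0.038563, so τ_n = 0.040917.
Rearranging for μ₀: μ₀ = (μ_n·τ_n − τ_data·x̄)/τ₀ = (519.9097·0.040917 − 0.038563·522.7) / 0.002354 = 1.116265/0.002354 ≈ 474.2.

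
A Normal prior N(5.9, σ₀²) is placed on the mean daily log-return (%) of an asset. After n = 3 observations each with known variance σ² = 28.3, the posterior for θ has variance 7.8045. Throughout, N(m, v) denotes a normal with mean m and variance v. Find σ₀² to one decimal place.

σ₀² = 45.2

Posterior precision equals prior precision plus data precision: 1/σ_n² = 1/σ₀² + n/σ².
So 1/σ₀² = 1/7.8045 − 3/28.3 = 0.128131 − 0.106007 = 0.022124.
Hence σ₀² = 1/0.022124 ≈ 45.2.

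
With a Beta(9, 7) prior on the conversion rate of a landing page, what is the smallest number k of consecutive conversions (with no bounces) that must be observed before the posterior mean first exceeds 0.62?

k = 3

After k conversions and 0 bounces the posterior is Beta(9+k, 7), with mean (9+k)/(9+7+k).
Set (9+k)/(16+k) > 0.62 and solve: k > (0.62·16 − 9)/(1 − 0.62) = 2.421.
The smallest integer exceeding 2.421 is 3.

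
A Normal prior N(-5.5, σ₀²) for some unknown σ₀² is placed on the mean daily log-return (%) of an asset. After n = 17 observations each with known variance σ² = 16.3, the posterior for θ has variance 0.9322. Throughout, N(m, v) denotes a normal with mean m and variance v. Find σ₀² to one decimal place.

σ₀² = 33.6

For the Normal–Normal model with known σ², precisions add: τ_n = τ₀ + n/σ².
So 1/σ₀² = 1/0.9322 − 17/16.3 = 1.072731 − 1.042945 = 0.029786.
Hence σ₀² = 1/0.029786 ≈ 33.6.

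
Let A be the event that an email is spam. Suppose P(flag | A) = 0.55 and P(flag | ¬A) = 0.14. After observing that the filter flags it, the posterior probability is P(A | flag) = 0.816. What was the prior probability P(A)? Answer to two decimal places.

In odds form, posterior odds = prior odds × likelihood ratio, so prior odds = posterior odds ÷ LR.
Posterior odds = 0.816/(1−0.816) = 4.4348. LR = 0.55/0.14 = 3.9286.
Prior odds = 4.4348/3.9286 = 1.1288, so P(A) = 1.1288/(1+1.1288) ≈ 0.53.

P(A) = 0.53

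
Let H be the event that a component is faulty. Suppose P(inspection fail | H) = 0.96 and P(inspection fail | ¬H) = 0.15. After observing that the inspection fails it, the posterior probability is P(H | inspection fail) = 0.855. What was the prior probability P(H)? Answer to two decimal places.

Bayes' rule in odds form gives O(H|E) = O(H)·[P(E|H)/P(E|¬H)], hence O(H) = O(H|E)/LR.
Posterior odds = 0.855/(1−0.855) = 5.8966. LR = 0.96/0.15 = 6.4000.
Prior odds = 5.8966/6.4000 = 0.9213, so P(H) = 0.9213/(1+0.9213) ≈ 0.48.

P(H) = 0.48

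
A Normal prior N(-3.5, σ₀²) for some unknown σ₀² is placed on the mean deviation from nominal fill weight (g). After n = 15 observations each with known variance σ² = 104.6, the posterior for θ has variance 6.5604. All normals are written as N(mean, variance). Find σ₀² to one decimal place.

For the Normal–Normal model with known σ², precisions add: τ_n = τ₀ + n/σ².
So 1/σ₀² = 1/6.5604 − 15/104.6 = 0.152430 − 0.143403 = 0.009027.
Hence σ₀² = 1/0.009027 ≈ 110.8.

σ₀² = 110.8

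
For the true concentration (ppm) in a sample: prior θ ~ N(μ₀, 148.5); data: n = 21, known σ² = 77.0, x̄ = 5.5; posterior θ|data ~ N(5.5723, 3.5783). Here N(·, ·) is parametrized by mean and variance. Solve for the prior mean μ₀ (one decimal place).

With known observation variance, the Normal–Normal posterior has precision τ_n = τ₀ + n/σ² and mean μ_n = (τ₀μ₀ + (n/σ²)x̄)/τ_n.
Here τ₀ = 1/148.5 = 0.006734 and τ_data = 21/77.0 = 0.272727, so τ_n = 0.279461.
Rearranging for μ₀: μ₀ = (μ_n·τ_n − τ_data·x̄)/τ₀ = (5.5723·0.279461 − 0.272727·5.5) / 0.006734 = 0.057242/0.006734 ≈ 8.5.

μ₀ = 8.5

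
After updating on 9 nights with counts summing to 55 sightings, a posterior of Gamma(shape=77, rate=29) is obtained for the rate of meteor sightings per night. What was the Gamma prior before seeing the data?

Gamma(shape=22, rate=20)

Gamma–Poisson conjugacy: posterior shape = α + Σxᵢ, posterior rate = β + n.
So α = 77 − 55 = 22 and β = 29 − 9 = 20.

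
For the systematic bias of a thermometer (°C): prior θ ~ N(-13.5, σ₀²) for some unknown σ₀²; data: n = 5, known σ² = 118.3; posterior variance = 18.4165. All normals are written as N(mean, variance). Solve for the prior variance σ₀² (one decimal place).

σ₀² = 83.1

For the Normal–Normal model with known σ², precisions add: τ_n = τ₀ + n/σ².
So 1/σ₀² = 1/18.4165 − 5/118.3 = 0.054299 − 0.042265 = 0.012034.
Hence σ₀² = 1/0.012034 ≈ 83.1.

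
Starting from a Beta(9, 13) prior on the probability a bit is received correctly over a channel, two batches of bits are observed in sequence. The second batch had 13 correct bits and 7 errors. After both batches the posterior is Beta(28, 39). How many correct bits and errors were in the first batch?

6 correct bits and 19 errors

Because Beta–binomial updating is additive in the counts, the combined data contributed (α_post−α_prior, β_post−β_prior) successes and failures.
Total across both batches: 28−9=19 correct bits, 39−13=26 errors.
Subtract the second batch: 19−13=6 correct bits and 26−7=19 errors.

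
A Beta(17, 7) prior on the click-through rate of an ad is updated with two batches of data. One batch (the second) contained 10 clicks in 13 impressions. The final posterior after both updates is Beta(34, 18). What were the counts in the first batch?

Sequential conjugate updates are equivalent to a single update on the pooled data, so total successes = posterior α − prior α and total failures = posterior β − prior β.
Total across both batches: 34−17=17 clicks, 18−7=11 non-clicks.
Subtract the second batch: 17−10=7 clicks and 11−3=8 non-clicks.

7 clicks and 8 non-clicks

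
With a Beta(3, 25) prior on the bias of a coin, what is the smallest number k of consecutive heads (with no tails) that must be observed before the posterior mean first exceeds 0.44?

k = 17

After k heads and 0 tails the posterior is Beta(3+k, 25), with mean (3+k)/(3+25+k).
Set (3+k)/(28+k) > 0.44 and solve: k > (0.44·28 − 3)/(1 − 0.44) = 16.643.
The smallest integer exceeding 16.643 is 17.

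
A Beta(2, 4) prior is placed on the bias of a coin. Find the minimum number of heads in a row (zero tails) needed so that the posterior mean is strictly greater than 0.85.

After k heads and 0 tails the posterior is Beta(2+k, 4), with mean (2+k)/(2+4+k).
Set (2+k)/(6+k) > 0.85 and solve: k > (0.85·6 − 2)/(1 − 0.85) = 20.667.
The smallest integer exceeding 20.667 is 21.

k = 21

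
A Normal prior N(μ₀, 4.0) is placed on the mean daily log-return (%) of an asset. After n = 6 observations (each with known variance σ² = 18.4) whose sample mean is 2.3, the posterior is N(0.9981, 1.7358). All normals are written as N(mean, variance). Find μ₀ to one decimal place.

μ₀ = -0.7

With known observation variance, the Normal–Normal posterior has precision τ_n = τ₀ + n/σ² and mean μ_n = (τ₀μ₀ + (n/σ²)x̄)/τ_n.
Here τ₀ = 1/4.0 = 0.250000 and τ_data = 6/18.4 = 0.326087, so τ_n = 0.576087.
Rearranging for μ₀: μ₀ = (μ_n·τ_n − τ_data·x̄)/τ₀ = (0.9981·0.576087 − 0.326087·2.3) / 0.250000 = -0.175008/0.250000 ≈ -0.7.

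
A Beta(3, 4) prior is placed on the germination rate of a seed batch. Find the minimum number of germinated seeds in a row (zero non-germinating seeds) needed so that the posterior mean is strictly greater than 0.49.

k = 1

After k germinated seeds and 0 non-germinating seeds the posterior is Beta(3+k, 4), with mean (3+k)/(3+4+k).
Set (3+k)/(7+k) > 0.49 and solve: k > (0.49·7 − 3)/(1 − 0.49) = 0.843.
The smallest integer exceeding 0.843 is 1, and checking k=1: (4)/(8) = 0.5000 > 0.49.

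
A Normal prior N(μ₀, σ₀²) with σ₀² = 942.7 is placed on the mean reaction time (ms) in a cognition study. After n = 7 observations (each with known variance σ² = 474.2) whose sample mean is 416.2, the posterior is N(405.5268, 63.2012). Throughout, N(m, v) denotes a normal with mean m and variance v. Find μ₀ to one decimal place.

The posterior mean is a precision-weighted average: μ_n = (τ₀μ₀ + τ_data·x̄)/(τ₀+τ_data), with τ₀=1/σ₀² and τ_data=n/σ².
Here τ₀ = 1/942.7 = 0.001061 and τ_data = 7/474.2 = 0.014762, so τ_n = 0.015823.
Rearranging for μ₀: μ₀ = (μ_n·τ_n − τ_data·x̄)/τ₀ = (405.5268·0.015823 − 0.014762·416.2) / 0.001061 = 0.272706/0.001061 ≈ 257.0.

μ₀ = 257.0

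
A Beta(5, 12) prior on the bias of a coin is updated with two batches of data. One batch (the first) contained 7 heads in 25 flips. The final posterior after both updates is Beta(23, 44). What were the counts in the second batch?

11 heads and 14 tails

Because Beta–binomial updating is additive in the counts, the combined data contributed (α_post−α_prior, β_post−β_prior) successes and failures.
Total across both batches: 23−5=18 heads, 44−12=32 tails.
Subtract the first batch: 18−7=11 heads and 32−18=14 tails.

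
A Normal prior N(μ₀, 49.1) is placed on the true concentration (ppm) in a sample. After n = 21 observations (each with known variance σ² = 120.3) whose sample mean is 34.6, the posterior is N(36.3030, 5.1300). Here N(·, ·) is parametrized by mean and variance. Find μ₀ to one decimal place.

μ₀ = 50.9

The posterior mean is a precision-weighted average: μ_n = (τ₀μ₀ + τ_data·x̄)/(τ₀+τ_data), with τ₀=1/σ₀² and τ_data=n/σ².
Here τ₀ = 1/49.1 = 0.020367 and τ_data = 21/120.3 = 0.174564, so τ_n = 0.194931.
Rearranging for μ₀: μ₀ = (μ_n·τ_n − τ_data·x̄)/τ₀ = (36.3030·0.194931 − 0.174564·34.6) / 0.020367 = 1.036666/0.020367 ≈ 50.9.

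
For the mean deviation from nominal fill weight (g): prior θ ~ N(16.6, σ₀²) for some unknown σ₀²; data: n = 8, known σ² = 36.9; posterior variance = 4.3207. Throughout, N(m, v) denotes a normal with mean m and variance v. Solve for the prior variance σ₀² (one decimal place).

σ₀² = 68.3

For the Normal–Normal model with known σ², precisions add: τ_n = τ₀ + n/σ².
So 1/σ₀² = 1/4.3207 − 8/36.9 = 0.231444 − 0.216802 = 0.014642.
Hence σ₀² = 1/0.014642 ≈ 68.3.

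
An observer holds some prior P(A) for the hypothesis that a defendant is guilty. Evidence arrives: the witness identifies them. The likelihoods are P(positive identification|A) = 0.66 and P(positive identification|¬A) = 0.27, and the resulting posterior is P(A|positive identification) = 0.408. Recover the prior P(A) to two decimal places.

P(A) = 0.22

Bayes' rule in odds form gives O(A|E) = O(A)·[P(E|A)/P(E|¬A)], hence O(A) = O(A|E)/LR.
Posterior odds = 0.408/(1−0.408) = 0.6892. LR = 0.66/0.27 = 2.4444.
Prior odds = 0.6892/2.4444 = 0.2820, so P(A) = 0.2820/(1+0.2820) ≈ 0.22.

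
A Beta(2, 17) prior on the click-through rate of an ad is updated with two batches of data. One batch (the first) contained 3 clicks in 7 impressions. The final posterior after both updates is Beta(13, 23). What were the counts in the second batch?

Sequential conjugate updates are equivalent to a single update on the pooled data, so total successes = posterior α − prior α and total failures = posterior β − prior β.
Total across both batches: 13−2=11 clicks, 23−17=6 non-clicks.
Subtract the first batch: 11−3=8 clicks and 6−4=2 non-clicks.

8 clicks and 2 non-clicks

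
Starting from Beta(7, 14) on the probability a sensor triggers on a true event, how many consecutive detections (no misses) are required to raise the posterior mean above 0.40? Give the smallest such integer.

After k detections and 0 misses the posterior is Beta(7+k, 14), with mean (7+k)/(7+14+k).
Set (7+k)/(21+k) > 0.40 and solve: k > (0.40·21 − 7)/(1 − 0.40) = 2.333.
The smallest integer exceeding 2.333 is 3.

k = 3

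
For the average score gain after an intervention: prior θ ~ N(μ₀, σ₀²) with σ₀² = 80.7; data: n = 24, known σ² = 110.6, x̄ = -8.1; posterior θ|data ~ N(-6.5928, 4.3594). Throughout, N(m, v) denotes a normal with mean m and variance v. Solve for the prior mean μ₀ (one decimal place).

μ₀ = 19.8

The posterior mean is a precision-weighted average: μ_n = (τ₀μ₀ + τ_data·x̄)/(τ₀+τ_data), with τ₀=1/σ₀² and τ_data=n/σ².
Here τ₀ = 1/80.7 = 0.012392 and τ_data = 24/110.6 = 0.216998, so τ_n = 0.229390.
Rearranging for μ₀: μ₀ = (μ_n·τ_n − τ_data·x̄)/τ₀ = (-6.5928·0.229390 − 0.216998·-8.1) / 0.012392 = 0.245361/0.012392 ≈ 19.8.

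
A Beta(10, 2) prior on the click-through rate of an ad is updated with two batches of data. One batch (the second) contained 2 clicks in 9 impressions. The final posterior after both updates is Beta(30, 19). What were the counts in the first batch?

Because Beta–binomial updating is additive in the counts, the combined data contributed (α_post−α_prior, β_post−β_prior) successes and failures.
Total across both batches: 30−10=20 clicks, 19−2=17 non-clicks.
Subtract the second batch: 20−2=18 clicks and 17−7=10 non-clicks.

18 clicks and 10 non-clicks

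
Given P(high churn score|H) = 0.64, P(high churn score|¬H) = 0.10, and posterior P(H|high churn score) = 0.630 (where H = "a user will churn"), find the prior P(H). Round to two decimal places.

P(H) = 0.21

Bayes' rule in odds form gives O(H|E) = O(H)·[P(E|H)/P(E|¬H)], hence O(H) = O(H|E)/LR.
Posterior odds = 0.630/(1−0.630) = 1.7027. LR = 0.64/0.10 = 6.4000.
Prior odds = 1.7027/6.4000 = 0.2660, so P(H) = 0.2660/(1+0.2660) ≈ 0.21.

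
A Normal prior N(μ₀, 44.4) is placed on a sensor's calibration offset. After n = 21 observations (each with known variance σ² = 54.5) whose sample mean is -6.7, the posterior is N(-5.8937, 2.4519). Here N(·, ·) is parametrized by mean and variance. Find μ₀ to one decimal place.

With known observation variance, the Normal–Normal posterior has precision τ_n = τ₀ + n/σ² and mean μ_n = (τ₀μ₀ + (n/σ²)x̄)/τ_n.
Here τ₀ = 1/44.4 = 0.022523 and τ_data = 21/54.5 = 0.385321, so τ_n = 0.407844.
Rearranging for μ₀: μ₀ = (μ_n·τ_n − τ_data·x̄)/τ₀ = (-5.8937·0.407844 − 0.385321·-6.7) / 0.022523 = 0.177941/0.022523 ≈ 7.9.

μ₀ = 7.9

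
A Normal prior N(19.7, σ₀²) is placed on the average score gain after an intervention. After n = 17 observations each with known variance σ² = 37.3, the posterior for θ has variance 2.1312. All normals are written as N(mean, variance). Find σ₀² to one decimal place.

σ₀² = 74.3

Posterior precision equals prior precision plus data precision: 1/σ_n² = 1/σ₀² + n/σ².
So 1/σ₀² = 1/2.1312 − 17/37.3 = 0.469219 − 0.455764 = 0.013455.
Hence σ₀² = 1/0.013455 ≈ 74.3.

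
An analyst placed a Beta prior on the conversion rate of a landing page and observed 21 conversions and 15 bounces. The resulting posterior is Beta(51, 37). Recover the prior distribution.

Beta(30, 22)

Under Beta–binomial conjugacy the posterior parameters are (a+s, b+f).
Subtract the data counts: 51−21=30, 37−15=22.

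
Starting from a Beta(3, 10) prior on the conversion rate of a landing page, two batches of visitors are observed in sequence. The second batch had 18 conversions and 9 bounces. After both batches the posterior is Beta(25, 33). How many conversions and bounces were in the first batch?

4 conversions and 14 bounces

Because Beta–binomial updating is additive in the counts, the combined data contributed (α_post−α_prior, β_post−β_prior) successes and failures.
Total across both batches: 25−3=22 conversions, 33−10=23 bounces.
Subtract the second batch: 22−18=4 conversions and 23−9=14 bounces.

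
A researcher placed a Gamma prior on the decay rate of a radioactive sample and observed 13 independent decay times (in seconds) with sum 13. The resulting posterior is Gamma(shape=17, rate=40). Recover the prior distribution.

Gamma(shape=4, rate=27)

For an exponential likelihood with a Gamma(α, β) prior on the rate, n observations with total T give posterior Gamma(α+n, β+T).
So α = 17 − 13 = 4 and β = 40 − 13 = 27.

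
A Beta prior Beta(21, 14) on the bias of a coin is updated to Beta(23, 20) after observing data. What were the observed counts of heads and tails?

2 heads and 6 tails

A Beta(α, β) prior with s successes and f failures in binomial data gives a Beta(α+s, β+f) posterior.
So s = 23 − 21 = 2 and f = 20 − 14 = 6.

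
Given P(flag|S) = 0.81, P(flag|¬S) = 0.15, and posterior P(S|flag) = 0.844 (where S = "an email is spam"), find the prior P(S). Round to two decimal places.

Bayes' rule in odds form gives O(S|E) = O(S)·[P(E|S)/P(E|¬S)], hence O(S) = O(S|E)/LR.
Posterior odds = 0.844/(1−0.844) = 5.4103. LR = 0.81/0.15 = 5.4000.
Prior odds = 5.4103/5.4000 = 1.0019, so P(S) = 1.0019/(1+1.0019) ≈ 0.50.

P(S) = 0.50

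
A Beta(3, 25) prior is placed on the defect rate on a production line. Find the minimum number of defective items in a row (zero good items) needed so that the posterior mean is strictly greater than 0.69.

After k defective items and 0 good items the posterior is Beta(3+k, 25), with mean (3+k)/(3+25+k).
Set (3+k)/(28+k) > 0.69 and solve: k > (0.69·28 − 3)/(1 − 0.69) = 52.645.
The smallest integer exceeding 52.645 is 53.

k = 53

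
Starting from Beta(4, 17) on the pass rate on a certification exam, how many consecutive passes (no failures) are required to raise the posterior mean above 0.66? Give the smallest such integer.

After k passes and 0 failures the posterior is Beta(4+k, 17), with mean (4+k)/(4+17+k).
Set (4+k)/(21+k) > 0.66 and solve: k > (0.66·21 − 4)/(1 − 0.66) = 29.000.
The smallest integer exceeding 29.000 is 30, and checking k=30: (34)/(51) = 0.6667 > 0.66.

k = 30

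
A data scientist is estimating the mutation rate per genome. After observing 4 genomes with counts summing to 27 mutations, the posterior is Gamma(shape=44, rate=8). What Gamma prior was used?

Gamma(shape=17, rate=4)

Gamma–Poisson conjugacy: posterior shape = α + Σxᵢ, posterior rate = β + n.
So α = 44 − 27 = 17 and β = 8 − 4 = 4.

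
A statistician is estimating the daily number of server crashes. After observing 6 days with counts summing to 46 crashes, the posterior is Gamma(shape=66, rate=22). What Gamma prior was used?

A Gamma(α, β) prior (rate parametrization) on a Poisson rate with n observations summing to S gives posterior Gamma(α+S, β+n).
So α = 66 − 46 = 20 and β = 22 − 6 = 16.

Gamma(shape=20, rate=16)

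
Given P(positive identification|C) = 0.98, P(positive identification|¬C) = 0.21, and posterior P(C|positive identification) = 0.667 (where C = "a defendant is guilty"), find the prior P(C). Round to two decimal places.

P(C) = 0.30

In odds form, posterior odds = prior odds × likelihood ratio, so prior odds = posterior odds ÷ LR.
Posterior odds = 0.667/(1−0.667) = 2.0030. LR = 0.98/0.21 = 4.6667.
Prior odds = 2.0030/4.6667 = 0.4292, so P(C) = 0.4292/(1+0.4292) ≈ 0.30.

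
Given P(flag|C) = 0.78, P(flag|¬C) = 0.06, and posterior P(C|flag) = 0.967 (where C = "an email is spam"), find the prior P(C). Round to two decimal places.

Bayes' rule in odds form gives O(C|E) = O(C)·[P(E|C)/P(E|¬C)], hence O(C) = O(C|E)/LR.
Posterior odds = 0.967/(1−0.967) = 29.3030. LR = 0.78/0.06 = 13.0000.
Prior odds = 29.3030/13.0000 = 2.2541, so P(C) = 2.2541/(1+2.2541) ≈ 0.69.

P(C) = 0.69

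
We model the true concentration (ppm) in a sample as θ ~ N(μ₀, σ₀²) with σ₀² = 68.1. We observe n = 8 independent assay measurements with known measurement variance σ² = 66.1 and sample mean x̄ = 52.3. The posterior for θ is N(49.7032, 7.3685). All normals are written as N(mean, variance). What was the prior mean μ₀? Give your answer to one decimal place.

μ₀ = 28.3

The posterior mean is a precision-weighted average: μ_n = (τ₀μ₀ + τ_data·x̄)/(τ₀+τ_data), with τ₀=1/σ₀² and τ_data=n/σ².
Here τ₀ = 1/68.1 = 0.014684 and τ_data = 8/66.1 = 0.121029, so τ_n = 0.135713.
Rearranging for μ₀: μ₀ = (μ_n·τ_n − τ_data·x̄)/τ₀ = (49.7032·0.135713 − 0.121029·52.3) / 0.014684 = 0.415554/0.014684 ≈ 28.3.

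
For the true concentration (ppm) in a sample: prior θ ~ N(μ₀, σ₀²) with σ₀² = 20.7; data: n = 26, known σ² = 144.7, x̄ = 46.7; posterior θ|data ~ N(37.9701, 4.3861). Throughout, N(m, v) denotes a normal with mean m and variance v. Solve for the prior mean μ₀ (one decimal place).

μ₀ = 5.5

The posterior mean is a precision-weighted average: μ_n = (τ₀μ₀ + τ_data·x̄)/(τ₀+τ_data), with τ₀=1/σ₀² and τ_data=n/σ².
Here τ₀ = 1/20.7 = 0.048309 and τ_data = 26/144.7 = 0.179682, so τ_n = 0.227991.
Rearranging for μ₀: μ₀ = (μ_n·τ_n − τ_data·x̄)/τ₀ = (37.9701·0.227991 − 0.179682·46.7) / 0.048309 = 0.265692/0.048309 ≈ 5.5.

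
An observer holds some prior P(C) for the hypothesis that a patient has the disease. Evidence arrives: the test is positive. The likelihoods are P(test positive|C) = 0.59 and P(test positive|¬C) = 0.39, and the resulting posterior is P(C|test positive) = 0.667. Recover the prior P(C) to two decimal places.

P(C) = 0.57

Bayes' rule in odds form gives O(C|E) = O(C)·[P(E|C)/P(E|¬C)], hence O(C) = O(C|E)/LR.
Posterior odds = 0.667/(1−0.667) = 2.0030. LR = 0.59/0.39 = 1.5128.
Prior odds = 2.0030/1.5128 = 1.3240, so P(C) = 1.3240/(1+1.3240) ≈ 0.57.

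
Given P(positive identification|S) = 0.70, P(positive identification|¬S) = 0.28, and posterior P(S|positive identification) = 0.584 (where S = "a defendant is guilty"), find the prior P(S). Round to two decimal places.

In odds form, posterior odds = prior odds × likelihood ratio, so prior odds = posterior odds ÷ LR.
Posterior odds = 0.584/(1−0.584) = 1.4038. LR = 0.70/0.28 = 2.5000.
Prior odds = 1.4038/2.5000 = 0.5615, so P(S) = 0.5615/(1+0.5615) ≈ 0.36.

P(S) = 0.36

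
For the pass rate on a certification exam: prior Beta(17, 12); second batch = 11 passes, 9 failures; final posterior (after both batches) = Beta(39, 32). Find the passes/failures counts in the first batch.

Because Beta–binomial updating is additive in the counts, the combined data contributed (α_post−α_prior, β_post−β_prior) successes and failures.
Total across both batches: 39−17=22 passes, 32−12=20 failures.
Subtract the second batch: 22−11=11 passes and 20−9=11 failures.

11 passes and 11 failures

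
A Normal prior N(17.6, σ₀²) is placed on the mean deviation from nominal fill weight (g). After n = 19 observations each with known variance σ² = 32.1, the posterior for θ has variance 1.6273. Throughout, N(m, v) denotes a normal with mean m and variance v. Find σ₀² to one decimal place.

Posterior precision equals prior precision plus data precision: 1/σ_n² = 1/σ₀² + n/σ².
So 1/σ₀² = 1/1.6273 − 19/32.1 = 0.614515 − 0.591900 = 0.022615.
Hence σ₀² = 1/0.022615 ≈ 44.2.

σ₀² = 44.2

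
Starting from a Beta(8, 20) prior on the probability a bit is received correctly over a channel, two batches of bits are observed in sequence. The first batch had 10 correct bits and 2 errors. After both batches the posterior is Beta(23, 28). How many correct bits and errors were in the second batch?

5 correct bits and 6 errors

Because Beta–binomial updating is additive in the counts, the combined data contributed (α_post−α_prior, β_post−β_prior) successes and failures.
Total across both batches: 23−8=15 correct bits, 28−20=8 errors.
Subtract the first batch: 15−10=5 correct bits and 8−2=6 errors.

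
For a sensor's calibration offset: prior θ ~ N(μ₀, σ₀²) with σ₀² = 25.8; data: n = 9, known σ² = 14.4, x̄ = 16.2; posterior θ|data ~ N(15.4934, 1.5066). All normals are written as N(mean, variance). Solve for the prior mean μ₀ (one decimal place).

The posterior mean is a precision-weighted average: μ_n = (τ₀μ₀ + τ_data·x̄)/(τ₀+τ_data), with τ₀=1/σ₀² and τ_data=n/σ².
Here τ₀ = 1/25.8 = 0.038760 and τ_data = 9/14.4 = 0.625000, so τ_n = 0.663760.
Rearranging for μ₀: μ₀ = (μ_n·τ_n − τ_data·x̄)/τ₀ = (15.4934·0.663760 − 0.625000·16.2) / 0.038760 = 0.158899/0.038760 ≈ 4.1.

μ₀ = 4.1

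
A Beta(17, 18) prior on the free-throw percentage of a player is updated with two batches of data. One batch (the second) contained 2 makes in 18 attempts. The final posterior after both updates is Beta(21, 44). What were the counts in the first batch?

Because Beta–binomial updating is additive in the counts, the combined data contributed (α_post−α_prior, β_post−β_prior) successes and failures.
Total across both batches: 21−17=4 makes, 44−18=26 misses.
Subtract the second batch: 4−2=2 makes and 26−16=10 misses.

2 makes and 10 misses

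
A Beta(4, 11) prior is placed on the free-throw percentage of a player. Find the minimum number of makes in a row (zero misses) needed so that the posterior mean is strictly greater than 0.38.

k = 3

After k makes and 0 misses the posterior is Beta(4+k, 11), with mean (4+k)/(4+11+k).
Set (4+k)/(15+k) > 0.38 and solve: k > (0.38·15 − 4)/(1 − 0.38) = 2.742.
The smallest integer exceeding 2.742 is 3.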